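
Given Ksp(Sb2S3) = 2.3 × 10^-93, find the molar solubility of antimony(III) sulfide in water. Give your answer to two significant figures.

1.2 x 10^-19 M

Sb2S3(s) ⇌ 2 Sb^3+(aq) + 3 S^2-(aq)
Ksp = [Sb^3+]^2[S^2-]^3
If s mol/L of Sb2S3 dissolves, [Sb^3+] = 2s and [S^2-] = 3s.
Ksp = (2s)^2(3s)^3 = 108s^5
s^5 = 2.3 × 10^-93 / 108, so s = 1.2 × 10^-19 M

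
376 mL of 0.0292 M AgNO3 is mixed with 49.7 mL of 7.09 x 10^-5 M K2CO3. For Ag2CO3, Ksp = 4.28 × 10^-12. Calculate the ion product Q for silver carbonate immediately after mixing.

5.51e-9

Total volume = 376 + 49.7 = 425.7 mL.
[Ag^+] = 2.92 x 10^-2 × (376/425.7) = 2.579 × 10^-2 M
[CO3^2-] = 7.09 x 10^-5 × (49.7/425.7) = 8.277 × 10^-6 M
Ag2CO3(s) ⇌ 2 Ag^+ + CO3^2-, so Q = [Ag^+]^2[CO3^2-]
Q = (2.579 × 10^-2)^2(8.277 × 10^-6) = 5.51 x 10^-9
Q > Ksp, so Ag2CO3 will precipitate.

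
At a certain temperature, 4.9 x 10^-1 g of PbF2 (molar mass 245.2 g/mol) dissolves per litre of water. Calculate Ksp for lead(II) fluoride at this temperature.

Molar solubility s = (4.9 × 10^-1 g/L) / (245.2 g/mol) = 2.00 × 10^-3 M.
PbF2(s) ⇌ Pb^2+ + 2 F^-
For each mole of PbF2 that dissolves: [Pb^2+] = s, [F^-] = 2s.
Ksp = [Pb^2+][F^-]^2
So Ksp = s × (2s)^2 = 4s^3
Ksp = 4 × (2.00 × 10^-3)^3 = 3.2 x 10^-8

3.2 × 10^-8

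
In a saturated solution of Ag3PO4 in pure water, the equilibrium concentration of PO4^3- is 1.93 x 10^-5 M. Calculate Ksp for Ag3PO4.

Ag3PO4(s) ⇌ 3 Ag^+ + PO4^3-
Stoichiometry gives [Ag^+] = (3/1)[PO4^3-] = 5.790 × 10^-5 M.
Ksp = [Ag^+]^3[PO4^3-]
Ksp = (5.790 × 10^-5)^3 × 1.93 × 10^-5 = 3.75 × 10^-18

Ksp = 3.75 x 10^-18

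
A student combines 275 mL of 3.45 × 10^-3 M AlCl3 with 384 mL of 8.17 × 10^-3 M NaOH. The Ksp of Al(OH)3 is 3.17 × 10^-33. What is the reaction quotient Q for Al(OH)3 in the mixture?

Q ≈ 1.55 x 10^-10

Total volume = 275 + 384 = 659 mL.
[Al^3+] = 3.45 x 10^-3 × (275/659) = 1.440 × 10^-3 M
[OH^-] = 8.17 × 10^-3 × (384/659) = 4.761 × 10^-3 M
Al(OH)3(s) ⇌ Al^3+(aq) + 3 OH^-(aq), so Q = [Al^3+][OH^-]^3
Q = (1.440 × 10^-3)(4.761 x 10^-3)^3 = 1.55 × 10^-10
Q > Ksp, so Al(OH)3 will precipitate.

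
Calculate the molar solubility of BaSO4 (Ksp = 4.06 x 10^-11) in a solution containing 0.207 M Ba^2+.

BaSO4(s) <=> Ba^2+ + SO4^2-
Ksp = [Ba^2+][SO4^2-]
Let s be the molar solubility in this solution. [Ba^2+] = 0.207 + s ≈ 0.207, [SO4^2-] = s (Ksp is small, so little additional dissolves).
Ksp ≈ 0.207 × s
s = 1.96 × 10^-10 M
Check: s = 2.0 × 10^-10 ≪ 0.207, so the approximation is valid.

s ≈ 1.96 × 10^-10 M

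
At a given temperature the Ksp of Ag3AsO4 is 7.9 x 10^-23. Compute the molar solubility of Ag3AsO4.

1.3 × 10^-6 M

Ag3AsO4(s) ⇌ 3 Ag^+ + AsO4^3-
Ksp = [Ag^+]^3[AsO4^3-]
For each mole of Ag3AsO4 that dissolves: [Ag^+] = 3s, [AsO4^3-] = s.
Ksp = (3s)^3s = 27s^4
Solving, s = (7.9 x 10^-23/27)^(1/4) = 1.3 × 10^-6 M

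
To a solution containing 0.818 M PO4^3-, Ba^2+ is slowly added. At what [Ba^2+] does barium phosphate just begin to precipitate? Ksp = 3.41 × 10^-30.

[Ba^2+] = 1.72 x 10^-10 M

Ba3(PO4)2(s) ⇌ 3 Ba^2+(aq) + 2 PO4^3-(aq)
Ksp = [Ba^2+]^3[PO4^3-]^2
Precipitation begins when Q = Ksp. With [PO4^3-] = 0.818 M:
3.41 × 10^-30 = (0.818)^2 × [Ba^2+]^3
[Ba^2+] = (3.41 × 10^-30 / 6.691 x 10^-1)^(1/3) = 1.72 × 10^-10 M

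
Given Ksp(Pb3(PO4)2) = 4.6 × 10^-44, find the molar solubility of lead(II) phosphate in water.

Pb3(PO4)2(s) ⇌ 3 Pb^2+ + 2 PO4^3-
Ksp = [Pb^2+]^3[PO4^3-]^2
If s mol/L of Pb3(PO4)2 dissolves, [Pb^2+] = 3s and [PO4^3-] = 2s.
Substituting: Ksp = (3s)^3(2s)^2 = 108s^5
s = (4.6 × 10^-44 / 108)^(1/5) = 8.4 × 10^-10 M

s ≈ 8.4 × 10^-10 M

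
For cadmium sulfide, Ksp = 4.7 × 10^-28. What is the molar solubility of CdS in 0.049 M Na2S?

CdS(s) <=> Cd^2+ + S^2-
Ksp = [Cd^2+][S^2-]
Let s be the molar solubility in this solution. [Cd^2+] = s, [S^2-] = 0.049 + s ≈ 0.049 (common-ion effect: S^2- is already 0.049 M).
Ksp ≈ s × 0.049
s = 9.6 × 10^-27 M
Check: s = 9.6 × 10^-27 ≪ 0.049, so the approximation is valid.

s ≈ 9.6 x 10^-27 M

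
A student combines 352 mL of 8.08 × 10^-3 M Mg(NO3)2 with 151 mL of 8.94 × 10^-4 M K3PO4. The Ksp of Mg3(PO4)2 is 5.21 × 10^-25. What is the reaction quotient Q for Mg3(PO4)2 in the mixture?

Total volume = 352 + 151 = 503 mL.
[Mg^2+] = 8.08 x 10^-3 × (352/503) = 5.654 x 10^-3 M
[PO4^3-] = 8.94 x 10^-4 × (151/503) = 2.684 × 10^-4 M
Mg3(PO4)2(s) <=> 3 Mg^2+ + 2 PO4^3-, so Q = [Mg^2+]^3[PO4^3-]^2
Q = (5.654 x 10^-3)^3(2.684 × 10^-4)^2 = 1.30 × 10^-14
Q > Ksp, so Mg3(PO4)2 will precipitate.

1.30 × 10^-14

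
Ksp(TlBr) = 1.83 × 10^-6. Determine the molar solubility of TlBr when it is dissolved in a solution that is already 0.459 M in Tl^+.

s = 3.99 × 10^-6 M

TlBr(s) <=> Tl^+ + Br^-
Ksp = [Tl^+][Br^-]
Let s be the molar solubility in this solution. [Tl^+] = 0.459 + s ≈ 0.459, [Br^-] = s (Ksp is small, so little additional dissolves).
Ksp ≈ 0.459 × s
s = 3.99 x 10^-6 M
Check: s = 4.0 x 10^-6 ≪ 0.459, so the approximation is valid.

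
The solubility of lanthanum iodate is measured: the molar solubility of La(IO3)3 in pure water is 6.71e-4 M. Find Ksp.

Ksp ≈ 5.47 x 10^-12

La(IO3)3(s) ⇌ La^3+ + 3 IO3^-
For each mole of La(IO3)3 that dissolves: [La^3+] = s, [IO3^-] = 3s.
Ksp = [La^3+][IO3^-]^3
Substituting: Ksp = s(3s)^3 = 27s^4
Ksp = 27 × (6.71 x 10^-4)^4 = 5.47 × 10^-12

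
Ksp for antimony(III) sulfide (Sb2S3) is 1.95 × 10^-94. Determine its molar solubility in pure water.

Sb2S3(s) ⇌ 2 Sb^3+(aq) + 3 S^2-(aq)
Ksp = [Sb^3+]^2[S^2-]^3
Let s = molar solubility. Then [Sb^3+] = 2s and [S^2-] = 3s.
So Ksp = (2s)^2 × (3s)^3 = 108s^5
s = (1.95 × 10^-94 / 108)^(1/5) = 7.10 × 10^-20 M

7.10e-20 M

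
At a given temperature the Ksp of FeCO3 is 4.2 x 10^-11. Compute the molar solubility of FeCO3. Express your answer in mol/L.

s = 6.5 × 10^-6 M

FeCO3(s) ⇌ Fe^2+ + CO3^2-
Ksp = [Fe^2+][CO3^2-]
Let s = molar solubility. Then [Fe^2+] = s and [CO3^2-] = s.
Ksp = (s)(s) = s^2
s = (4.2 x 10^-11)^(1/2) = 6.5 x 10^-6 M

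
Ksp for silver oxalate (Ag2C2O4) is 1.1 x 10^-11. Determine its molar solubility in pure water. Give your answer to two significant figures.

Ag2C2O4(s) <=> 2 Ag^+(aq) + C2O4^2-(aq)
Ksp = [Ag^+]^2[C2O4^2-]
For each mole of Ag2C2O4 that dissolves: [Ag^+] = 2s, [C2O4^2-] = s.
Ksp = (2s)^2s = 4s^3
s = (1.1 x 10^-11 / 4)^(1/3) = 1.4 × 10^-4 M

s ≈ 1.4 × 10^-4 M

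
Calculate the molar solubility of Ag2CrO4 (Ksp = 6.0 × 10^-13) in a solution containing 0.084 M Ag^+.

Ag2CrO4(s) ⇌ 2 Ag^+ + CrO4^2-
Ksp = [Ag^+]^2[CrO4^2-]
If s mol/L dissolves here, [Ag^+] = 0.084 + 2s ≈ 0.084, [CrO4^2-] = s (Ksp is small, so little additional dissolves).
Ksp ≈ (0.084)^2 × s
s = 8.5 × 10^-11 M
Check: 2s = 1.7 × 10^-10 ≪ 0.084, so the approximation is valid.

8.5e-11 M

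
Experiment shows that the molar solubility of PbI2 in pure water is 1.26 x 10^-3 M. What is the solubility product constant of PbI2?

PbI2(s) ⇌ Pb^2+ + 2 I^-
With molar solubility s: [Pb^2+] = s, [I^-] = 2s.
Ksp = [Pb^2+][I^-]^2
So Ksp = s × (2s)^2 = 4s^3
With s = 1.26 × 10^-3: Ksp = 8.00 × 10^-9

8.00e-9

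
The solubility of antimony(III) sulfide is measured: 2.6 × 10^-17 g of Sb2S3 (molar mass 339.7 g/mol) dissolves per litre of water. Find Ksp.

Ksp ≈ 2.8 × 10^-94

Molar solubility s = (2.6 × 10^-17 g/L) / (339.7 g/mol) = 7.65 x 10^-20 M.
Sb2S3(s) ⇌ 2 Sb^3+ + 3 S^2-
If s mol/L of Sb2S3 dissolves, [Sb^3+] = 2s and [S^2-] = 3s.
Ksp = [Sb^3+]^2[S^2-]^3
So Ksp = (2s)^2 × (3s)^3 = 108s^5
With s = 7.65 × 10^-20: Ksp = 2.8 × 10^-94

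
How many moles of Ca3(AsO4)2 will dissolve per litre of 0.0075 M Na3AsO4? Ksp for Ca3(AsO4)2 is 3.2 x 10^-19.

Ca3(AsO4)2(s) ⇌ 3 Ca^2+ + 2 AsO4^3-
Ksp = [Ca^2+]^3[AsO4^3-]^2
Let s = moles of Ca3(AsO4)2 that dissolve per litre. [Ca^2+] = 3s, [AsO4^3-] = 0.0075 + 2s ≈ 0.0075 (Ksp is small, so little additional dissolves).
Ksp ≈ (3s)^3 × (0.0075)^2
s = 6.0 × 10^-6 M
Check: 2s = 1.2 × 10^-5 ≪ 0.0075, so the approximation is valid.

6.0 × 10^-6 M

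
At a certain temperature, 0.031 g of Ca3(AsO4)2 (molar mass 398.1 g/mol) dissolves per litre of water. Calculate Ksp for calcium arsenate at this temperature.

3.1 × 10^-19

Molar solubility s = (3.1 × 10^-2 g/L) / (398.1 g/mol) = 7.79 × 10^-5 M.
Ca3(AsO4)2(s) ⇌ 3 Ca^2+ + 2 AsO4^3-
With molar solubility s: [Ca^2+] = 3s, [AsO4^3-] = 2s.
Ksp = [Ca^2+]^3[AsO4^3-]^2
Ksp = (3s)^3(2s)^2 = 108s^5
With s = 7.79 × 10^-5: Ksp = 3.1 × 10^-19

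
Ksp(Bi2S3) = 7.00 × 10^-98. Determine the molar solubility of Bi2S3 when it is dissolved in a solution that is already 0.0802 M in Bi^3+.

s = 7.39 × 10^-33 M

Bi2S3(s) <=> 2 Bi^3+(aq) + 3 S^2-(aq)
Ksp = [Bi^3+]^2[S^2-]^3
Let s = moles of Bi2S3 that dissolve per litre. [Bi^3+] = 0.0802 + 2s ≈ 0.0802, [S^2-] = 3s (since the Bi^3+ already present dominates).
Ksp ≈ (0.0802)^2 × (3s)^3
s = 7.39 × 10^-33 M
Check: 2s = 1.5 x 10^-32 ≪ 0.0802, so the approximation is valid.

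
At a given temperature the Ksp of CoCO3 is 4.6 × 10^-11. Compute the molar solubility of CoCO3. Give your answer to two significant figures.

s = 6.8e-6 M

CoCO3(s) <=> Co^2+ + CO3^2-
Ksp = [Co^2+][CO3^2-]
Let s = molar solubility. Then [Co^2+] = s and [CO3^2-] = s.
Ksp = (s)(s) = s^2
s = √(4.6 × 10^-11) = 6.8 × 10^-6 M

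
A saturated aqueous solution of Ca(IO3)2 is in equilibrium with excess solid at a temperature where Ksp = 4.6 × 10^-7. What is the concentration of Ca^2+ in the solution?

Ca(IO3)2(s) ⇌ Ca^2+ + 2 IO3^-
Ksp = [Ca^2+][IO3^-]^2
With molar solubility s: [Ca^2+] = s, [IO3^-] = 2s.
So Ksp = s × (2s)^2 = 4s^3
Solving, s = (4.6 × 10^-7/4)^(1/3) = 4.86 x 10^-3 M
[Ca^2+] = s = 4.9 × 10^-3 M

4.9 × 10^-3 M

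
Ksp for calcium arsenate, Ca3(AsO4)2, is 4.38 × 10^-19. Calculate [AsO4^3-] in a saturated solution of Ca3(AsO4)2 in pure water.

Ca3(AsO4)2(s) ⇌ 3 Ca^2+(aq) + 2 AsO4^3-(aq)
Ksp = [Ca^2+]^3[AsO4^3-]^2
If s mol/L of Ca3(AsO4)2 dissolves, [Ca^2+] = 3s and [AsO4^3-] = 2s.
Substituting: Ksp = (3s)^3(2s)^2 = 108s^5
s^5 = 4.38 × 10^-19 / 108, so s = 8.349 × 10^-5 M
[AsO4^3-] = 2s = 1.67 x 10^-4 M

[AsO4^3-] = 1.67 × 10^-4 M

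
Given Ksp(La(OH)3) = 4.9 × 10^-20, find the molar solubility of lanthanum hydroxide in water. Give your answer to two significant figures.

6.5 x 10^-6 M

La(OH)3(s) ⇌ La^3+ + 3 OH^-
Ksp = [La^3+][OH^-]^3
If s mol/L of La(OH)3 dissolves, [La^3+] = s and [OH^-] = 3s.
Ksp = s(3s)^3 = 27s^4
Solving, s = (4.9 × 10^-20/27)^(1/4) = 6.5 x 10^-6 M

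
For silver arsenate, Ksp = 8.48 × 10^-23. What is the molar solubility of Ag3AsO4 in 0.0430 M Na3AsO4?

Ag3AsO4(s) ⇌ 3 Ag^+ + AsO4^3-
Ksp = [Ag^+]^3[AsO4^3-]
If s mol/L dissolves here, [Ag^+] = 3s, [AsO4^3-] = 0.0430 + s ≈ 0.0430 (common-ion effect: AsO4^3- is already 0.0430 M).
Ksp ≈ (3s)^3 × 0.0430
s = 4.18 × 10^-8 M
Check: s = 4.2 × 10^-8 ≪ 0.0430, so the approximation is valid.

s ≈ 4.18 x 10^-8 M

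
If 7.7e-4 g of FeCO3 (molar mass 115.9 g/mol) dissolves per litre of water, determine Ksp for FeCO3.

Molar solubility s = (7.7 x 10^-4 g/L) / (115.9 g/mol) = 6.64 × 10^-6 M.
FeCO3(s) ⇌ Fe^2+ + CO3^2-
Let s = molar solubility. Then [Fe^2+] = s and [CO3^2-] = s.
Ksp = [Fe^2+][CO3^2-]
Ksp = (s)(s) = s^2
Ksp = (6.64 × 10^-6)^2 = 4.4 × 10^-11

4.4e-11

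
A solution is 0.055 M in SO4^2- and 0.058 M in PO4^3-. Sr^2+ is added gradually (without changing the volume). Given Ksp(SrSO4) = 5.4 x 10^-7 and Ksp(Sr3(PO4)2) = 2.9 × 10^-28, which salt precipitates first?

Sr3(PO4)2

Precipitation of each salt starts when its ion product equals its Ksp.
For SrSO4: 5.4 x 10^-7 = 0.055 × [Sr^2+]  ⇒  [Sr^2+] = 9.8 × 10^-6 M.
For Sr3(PO4)2: 2.9 × 10^-28 = (0.058)^2 × [Sr^2+]^3  ⇒  [Sr^2+] = 4.4 × 10^-9 M.
The salt with the lower threshold [Sr^2+] precipitates first: Sr3(PO4)2.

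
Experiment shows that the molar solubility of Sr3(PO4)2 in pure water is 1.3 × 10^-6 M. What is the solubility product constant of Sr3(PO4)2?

Sr3(PO4)2(s) <=> 3 Sr^2+ + 2 PO4^3-
For each mole of Sr3(PO4)2 that dissolves: [Sr^2+] = 3s, [PO4^3-] = 2s.
Ksp = [Sr^2+]^3[PO4^3-]^2
So Ksp = (3s)^3 × (2s)^2 = 108s^5
With s = 1.3 × 10^-6: Ksp = 4.0 × 10^-28

4.0 × 10^-28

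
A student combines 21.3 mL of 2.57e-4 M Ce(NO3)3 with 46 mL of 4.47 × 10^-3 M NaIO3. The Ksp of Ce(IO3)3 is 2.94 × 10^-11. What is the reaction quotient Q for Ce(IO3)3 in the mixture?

Total volume = 21.3 + 46 = 67.3 mL.
[Ce^3+] = 2.57 x 10^-4 × (21.3/67.3) = 8.134 × 10^-5 M
[IO3^-] = 4.47 × 10^-3 × (46/67.3) = 3.055 × 10^-3 M
Ce(IO3)3(s) ⇌ Ce^3+(aq) + 3 IO3^-(aq), so Q = [Ce^3+][IO3^-]^3
Q = (8.134 × 10^-5)(3.055 × 10^-3)^3 = 2.32 x 10^-12
Q < Ksp, so no precipitate of Ce(IO3)3 forms.

2.32 x 10^-12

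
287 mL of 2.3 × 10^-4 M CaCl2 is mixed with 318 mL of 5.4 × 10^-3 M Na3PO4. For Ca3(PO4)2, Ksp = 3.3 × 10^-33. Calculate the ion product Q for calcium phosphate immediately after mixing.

Total volume = 287 + 318 = 605 mL.
[Ca^2+] = 2.3 × 10^-4 × (287/605) = 1.09 x 10^-4 M
[PO4^3-] = 5.4 × 10^-3 × (318/605) = 2.84 × 10^-3 M
Ca3(PO4)2(s) ⇌ 3 Ca^2+(aq) + 2 PO4^3-(aq), so Q = [Ca^2+]^3[PO4^3-]^2
Q = (1.09 × 10^-4)^3(2.84 x 10^-3)^2 = 1.0 × 10^-17
Q > Ksp, so Ca3(PO4)2 will precipitate.

1.0e-17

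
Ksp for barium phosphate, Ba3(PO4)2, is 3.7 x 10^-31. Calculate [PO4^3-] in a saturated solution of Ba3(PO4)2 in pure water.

[PO4^3-] = 6.4e-7 M

Ba3(PO4)2(s) <=> 3 Ba^2+ + 2 PO4^3-
Ksp = [Ba^2+]^3[PO4^3-]^2
For each mole of Ba3(PO4)2 that dissolves: [Ba^2+] = 3s, [PO4^3-] = 2s.
Ksp = (3s)^3(2s)^2 = 108s^5
s^5 = 3.7 x 10^-31 / 108, so s = 3.21 x 10^-7 M
[PO4^3-] = 2s = 6.4 × 10^-7 M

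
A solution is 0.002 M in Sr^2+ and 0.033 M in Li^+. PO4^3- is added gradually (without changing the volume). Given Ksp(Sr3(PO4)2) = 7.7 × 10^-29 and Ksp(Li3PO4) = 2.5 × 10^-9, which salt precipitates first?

Sr3(PO4)2

Precipitation of each salt starts when its ion product equals its Ksp.
For Sr3(PO4)2: 7.7 × 10^-29 = (0.002)^3 × [PO4^3-]^2  ⇒  [PO4^3-] = 9.8 × 10^-11 M.
For Li3PO4: 2.5 × 10^-9 = (0.033)^3 × [PO4^3-]  ⇒  [PO4^3-] = 7.0 x 10^-5 M.
The salt with the lower threshold [PO4^3-] precipitates first: Sr3(PO4)2.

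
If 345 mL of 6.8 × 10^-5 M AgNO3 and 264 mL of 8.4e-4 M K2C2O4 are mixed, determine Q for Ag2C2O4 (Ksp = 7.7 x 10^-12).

Total volume = 345 + 264 = 609 mL.
[Ag^+] = 6.8 × 10^-5 × (345/609) = 3.85 x 10^-5 M
[C2O4^2-] = 8.4 × 10^-4 × (264/609) = 3.64 × 10^-4 M
Ag2C2O4(s) ⇌ 2 Ag^+ + C2O4^2-, so Q = [Ag^+]^2[C2O4^2-]
Q = (3.85 x 10^-5)^2(3.64 × 10^-4) = 5.4 × 10^-13
Q < Ksp, so no precipitate of Ag2C2O4 forms.

Q = 5.4 x 10^-13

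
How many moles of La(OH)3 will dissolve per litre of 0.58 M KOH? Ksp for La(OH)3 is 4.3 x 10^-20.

La(OH)3(s) ⇌ La^3+ + 3 OH^-
Ksp = [La^3+][OH^-]^3
If s mol/L dissolves here, [La^3+] = s, [OH^-] = 0.58 + 3s ≈ 0.58 (Ksp is small, so little additional dissolves).
Ksp ≈ s × (0.58)^3
s = 2.2 × 10^-19 M
Check: 3s = 6.6 × 10^-19 ≪ 0.58, so the approximation is valid.

2.2 × 10^-19 M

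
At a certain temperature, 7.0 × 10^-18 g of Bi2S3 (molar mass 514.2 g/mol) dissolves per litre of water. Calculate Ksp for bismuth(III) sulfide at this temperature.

Molar solubility s = (7.0 × 10^-18 g/L) / (514.2 g/mol) = 1.36 × 10^-20 M.
Bi2S3(s) <=> 2 Bi^3+ + 3 S^2-
Let s = molar solubility. Then [Bi^3+] = 2s and [S^2-] = 3s.
Ksp = [Bi^3+]^2[S^2-]^3
So Ksp = (2s)^2 × (3s)^3 = 108s^5
With s = 1.36 × 10^-20: Ksp = 5.0 x 10^-98

Ksp = 5.0 x 10^-98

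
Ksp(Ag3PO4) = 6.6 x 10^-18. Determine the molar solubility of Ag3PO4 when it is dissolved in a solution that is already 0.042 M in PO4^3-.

Ag3PO4(s) ⇌ 3 Ag^+(aq) + PO4^3-(aq)
Ksp = [Ag^+]^3[PO4^3-]
Let s be the molar solubility in this solution. [Ag^+] = 3s, [PO4^3-] = 0.042 + s ≈ 0.042 (common-ion effect: PO4^3- is already 0.042 M).
Ksp ≈ (3s)^3 × 0.042
s = 1.8 x 10^-6 M
Check: s = 1.8 x 10^-6 ≪ 0.042, so the approximation is valid.

s = 1.8e-6 M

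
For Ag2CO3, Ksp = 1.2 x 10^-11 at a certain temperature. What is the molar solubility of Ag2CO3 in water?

1.4 × 10^-4 M

Ag2CO3(s) <=> 2 Ag^+ + CO3^2-
Ksp = [Ag^+]^2[CO3^2-]
For each mole of Ag2CO3 that dissolves: [Ag^+] = 2s, [CO3^2-] = s.
Substituting: Ksp = (2s)^2s = 4s^3
s^3 = 1.2 x 10^-11 / 4, so s = 1.4 x 10^-4 M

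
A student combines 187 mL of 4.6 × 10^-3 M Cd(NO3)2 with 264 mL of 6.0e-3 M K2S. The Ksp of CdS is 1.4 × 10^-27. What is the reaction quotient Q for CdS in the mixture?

Total volume = 187 + 264 = 451 mL.
[Cd^2+] = 4.6 × 10^-3 × (187/451) = 1.91 × 10^-3 M
[S^2-] = 6.0 × 10^-3 × (264/451) = 3.51 × 10^-3 M
CdS(s) ⇌ Cd^2+(aq) + S^2-(aq), so Q = [Cd^2+][S^2-]
Q = (1.91 x 10^-3)(3.51 x 10^-3) = 6.7 x 10^-6
Q > Ksp, so CdS will precipitate.

Q ≈ 6.7e-6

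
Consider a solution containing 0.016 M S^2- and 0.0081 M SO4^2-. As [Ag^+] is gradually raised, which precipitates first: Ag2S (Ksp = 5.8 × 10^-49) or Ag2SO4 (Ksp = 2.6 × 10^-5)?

Ag2S

Precipitation of each salt starts when its ion product equals its Ksp.
For Ag2S: 5.8 × 10^-49 = 0.016 × [Ag^+]^2  ⇒  [Ag^+] = 6.0 × 10^-24 M.
For Ag2SO4: 2.6 × 10^-5 = 0.0081 × [Ag^+]^2  ⇒  [Ag^+] = 5.7 × 10^-2 M.
The salt with the lower threshold [Ag^+] precipitates first: Ag2S.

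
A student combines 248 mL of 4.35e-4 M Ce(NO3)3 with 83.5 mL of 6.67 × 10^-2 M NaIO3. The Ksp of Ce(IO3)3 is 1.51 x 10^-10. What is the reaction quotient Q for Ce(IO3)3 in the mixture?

Total volume = 248 + 83.5 = 331.5 mL.
[Ce^3+] = 4.35 x 10^-4 × (248/331.5) = 3.254 x 10^-4 M
[IO3^-] = 6.67 × 10^-2 × (83.5/331.5) = 1.680 × 10^-2 M
Ce(IO3)3(s) <=> Ce^3+(aq) + 3 IO3^-(aq), so Q = [Ce^3+][IO3^-]^3
Q = (3.254 × 10^-4)(1.680 x 10^-2)^3 = 1.54 x 10^-9
Q > Ksp, so Ce(IO3)3 will precipitate.

1.54e-9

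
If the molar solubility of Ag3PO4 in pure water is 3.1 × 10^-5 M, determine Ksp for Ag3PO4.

Ag3PO4(s) <=> 3 Ag^+ + PO4^3-
For each mole of Ag3PO4 that dissolves: [Ag^+] = 3s, [PO4^3-] = s.
Ksp = [Ag^+]^3[PO4^3-]
Substituting: Ksp = (3s)^3s = 27s^4
With s = 3.1 × 10^-5: Ksp = 2.5 × 10^-17

Ksp = 2.5e-17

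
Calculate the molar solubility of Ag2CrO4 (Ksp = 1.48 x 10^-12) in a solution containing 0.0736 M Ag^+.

s = 2.73 × 10^-10 M

Ag2CrO4(s) ⇌ 2 Ag^+(aq) + CrO4^2-(aq)
Ksp = [Ag^+]^2[CrO4^2-]
Let s be the molar solubility in this solution. [Ag^+] = 0.0736 + 2s ≈ 0.0736, [CrO4^2-] = s (Ksp is small, so little additional dissolves).
Ksp ≈ (0.0736)^2 × s
s = 2.73 × 10^-10 M
Check: 2s = 5.5 × 10^-10 ≪ 0.0736, so the approximation is valid.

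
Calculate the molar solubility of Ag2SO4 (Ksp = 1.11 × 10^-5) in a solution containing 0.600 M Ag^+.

Ag2SO4(s) <=> 2 Ag^+ + SO4^2-
Ksp = [Ag^+]^2[SO4^2-]
Let s = moles of Ag2SO4 that dissolve per litre. [Ag^+] = 0.600 + 2s ≈ 0.600, [SO4^2-] = s (Ksp is small, so little additional dissolves).
Ksp ≈ (0.600)^2 × s
s = 3.08 x 10^-5 M
Check: 2s = 6.2 x 10^-5 ≪ 0.600, so the approximation is valid.

s = 3.08 × 10^-5 M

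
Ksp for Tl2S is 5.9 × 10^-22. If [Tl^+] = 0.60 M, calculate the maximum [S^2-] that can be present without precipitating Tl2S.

Tl2S(s) ⇌ 2 Tl^+(aq) + S^2-(aq)
Ksp = [Tl^+]^2[S^2-]
Precipitation begins when Q = Ksp. With [Tl^+] = 0.60 M:
5.9 × 10^-22 = (0.60)^2 × [S^2-]
[S^2-] = (5.9 × 10^-22 / 3.60 × 10^-1) = 1.6 x 10^-21 M

[S^2-] ≈ 1.6 x 10^-21 M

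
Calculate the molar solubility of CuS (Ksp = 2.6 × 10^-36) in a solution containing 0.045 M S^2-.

5.8 × 10^-35 M

CuS(s) ⇌ Cu^2+ + S^2-
Ksp = [Cu^2+][S^2-]
If s mol/L dissolves here, [Cu^2+] = s, [S^2-] = 0.045 + s ≈ 0.045 (common-ion effect: S^2- is already 0.045 M).
Ksp ≈ s × 0.045
s = 5.8 × 10^-35 M
Check: s = 5.8 × 10^-35 ≪ 0.045, so the approximation is valid.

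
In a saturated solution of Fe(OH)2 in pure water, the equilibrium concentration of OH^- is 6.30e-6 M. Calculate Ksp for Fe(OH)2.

Fe(OH)2(s) ⇌ Fe^2+ + 2 OH^-
Stoichiometry gives [Fe^2+] = (1/2)[OH^-] = 3.150 × 10^-6 M.
Ksp = [Fe^2+][OH^-]^2
Ksp = 3.150 x 10^-6 × (6.30 x 10^-6)^2 = 1.25 x 10^-16

1.25 × 10^-16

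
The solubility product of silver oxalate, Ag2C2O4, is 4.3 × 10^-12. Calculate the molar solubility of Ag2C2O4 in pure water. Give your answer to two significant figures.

Ag2C2O4(s) <=> 2 Ag^+(aq) + C2O4^2-(aq)
Ksp = [Ag^+]^2[C2O4^2-]
Let s = molar solubility. Then [Ag^+] = 2s and [C2O4^2-] = s.
So Ksp = (2s)^2 × s = 4s^3
Solving, s = (4.3 × 10^-12/4)^(1/3) = 1.0 × 10^-4 M

s = 1.0e-4 M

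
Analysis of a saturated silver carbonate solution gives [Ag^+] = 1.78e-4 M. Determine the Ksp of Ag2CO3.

2.82 x 10^-12

Ag2CO3(s) <=> 2 Ag^+(aq) + CO3^2-(aq)
Stoichiometry gives [CO3^2-] = (1/2)[Ag^+] = 8.900 × 10^-5 M.
Ksp = [Ag^+]^2[CO3^2-]
Ksp = (1.78 × 10^-4)^2 × 8.900 × 10^-5 = 2.82 × 10^-12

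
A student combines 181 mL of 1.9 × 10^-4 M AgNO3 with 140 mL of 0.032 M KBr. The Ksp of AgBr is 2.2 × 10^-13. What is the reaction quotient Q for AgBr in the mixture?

Q ≈ 1.5e-6

Total volume = 181 + 140 = 321 mL.
[Ag^+] = 1.9 x 10^-4 × (181/321) = 1.07 x 10^-4 M
[Br^-] = 3.2 x 10^-2 × (140/321) = 1.40 x 10^-2 M
AgBr(s) ⇌ Ag^+(aq) + Br^-(aq), so Q = [Ag^+][Br^-]
Q = (1.07 × 10^-4)(1.40 × 10^-2) = 1.5 × 10^-6
Q > Ksp, so AgBr will precipitate.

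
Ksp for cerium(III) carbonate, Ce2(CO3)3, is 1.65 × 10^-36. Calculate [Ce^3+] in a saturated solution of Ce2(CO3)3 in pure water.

Ce2(CO3)3(s) ⇌ 2 Ce^3+(aq) + 3 CO3^2-(aq)
Ksp = [Ce^3+]^2[CO3^2-]^3
With molar solubility s: [Ce^3+] = 2s, [CO3^2-] = 3s.
Substituting: Ksp = (2s)^2(3s)^3 = 108s^5
Solving, s = (1.65 × 10^-36/108)^(1/5) = 2.734 x 10^-8 M
[Ce^3+] = 2s = 5.47 × 10^-8 M

5.47 x 10^-8 M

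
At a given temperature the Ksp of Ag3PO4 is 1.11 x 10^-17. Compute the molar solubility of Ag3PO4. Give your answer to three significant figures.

Ag3PO4(s) <=> 3 Ag^+(aq) + PO4^3-(aq)
Ksp = [Ag^+]^3[PO4^3-]
Let s = molar solubility. Then [Ag^+] = 3s and [PO4^3-] = s.
Ksp = (3s)^3s = 27s^4
s^4 = 1.11 x 10^-17 / 27, so s = 2.53 × 10^-5 M

s ≈ 2.53 × 10^-5 M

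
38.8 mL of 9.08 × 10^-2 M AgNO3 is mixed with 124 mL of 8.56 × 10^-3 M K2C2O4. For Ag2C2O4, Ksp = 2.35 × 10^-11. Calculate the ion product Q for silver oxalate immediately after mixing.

3.05 × 10^-6

Total volume = 38.8 + 124 = 162.8 mL.
[Ag^+] = 9.08 x 10^-2 × (38.8/162.8) = 2.164 × 10^-2 M
[C2O4^2-] = 8.56 × 10^-3 × (124/162.8) = 6.520 x 10^-3 M
Ag2C2O4(s) ⇌ 2 Ag^+ + C2O4^2-, so Q = [Ag^+]^2[C2O4^2-]
Q = (2.164 × 10^-2)^2(6.520 × 10^-3) = 3.05 × 10^-6
Q > Ksp, so Ag2C2O4 will precipitate.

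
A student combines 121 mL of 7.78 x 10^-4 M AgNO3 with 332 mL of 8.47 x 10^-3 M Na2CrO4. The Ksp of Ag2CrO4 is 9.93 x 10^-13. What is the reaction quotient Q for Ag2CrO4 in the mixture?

Q = 2.68 × 10^-10

Total volume = 121 + 332 = 453 mL.
[Ag^+] = 7.78 × 10^-4 × (121/453) = 2.078 × 10^-4 M
[CrO4^2-] = 8.47 x 10^-3 × (332/453) = 6.208 × 10^-3 M
Ag2CrO4(s) ⇌ 2 Ag^+ + CrO4^2-, so Q = [Ag^+]^2[CrO4^2-]
Q = (2.078 x 10^-4)^2(6.208 × 10^-3) = 2.68 x 10^-10
Q > Ksp, so Ag2CrO4 will precipitate.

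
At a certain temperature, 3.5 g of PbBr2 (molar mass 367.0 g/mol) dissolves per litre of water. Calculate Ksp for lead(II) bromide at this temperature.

3.5 x 10^-6

Molar solubility s = (3.5 g/L) / (367.0 g/mol) = 9.54 x 10^-3 M.
PbBr2(s) <=> Pb^2+(aq) + 2 Br^-(aq)
If s mol/L of PbBr2 dissolves, [Pb^2+] = s and [Br^-] = 2s.
Ksp = [Pb^2+][Br^-]^2
Ksp = s(2s)^2 = 4s^3
Ksp = 4 × (9.54 × 10^-3)^3 = 3.5 × 10^-6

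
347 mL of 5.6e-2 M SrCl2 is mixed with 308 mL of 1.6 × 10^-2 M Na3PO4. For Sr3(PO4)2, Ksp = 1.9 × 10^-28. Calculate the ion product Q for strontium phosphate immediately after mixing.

1.5e-9

Total volume = 347 + 308 = 655 mL.
[Sr^2+] = 5.6 × 10^-2 × (347/655) = 2.97 x 10^-2 M
[PO4^3-] = 1.6 × 10^-2 × (308/655) = 7.52 × 10^-3 M
Sr3(PO4)2(s) <=> 3 Sr^2+(aq) + 2 PO4^3-(aq), so Q = [Sr^2+]^3[PO4^3-]^2
Q = (2.97 x 10^-2)^3(7.52 × 10^-3)^2 = 1.5 × 10^-9
Q > Ksp, so Sr3(PO4)2 will precipitate.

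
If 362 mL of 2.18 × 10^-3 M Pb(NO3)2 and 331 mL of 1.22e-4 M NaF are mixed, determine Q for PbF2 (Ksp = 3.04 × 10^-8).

Total volume = 362 + 331 = 693 mL.
[Pb^2+] = 2.18 x 10^-3 × (362/693) = 1.139 x 10^-3 M
[F^-] = 1.22 × 10^-4 × (331/693) = 5.827 × 10^-5 M
PbF2(s) ⇌ Pb^2+ + 2 F^-, so Q = [Pb^2+][F^-]^2
Q = (1.139 × 10^-3)(5.827 × 10^-5)^2 = 3.87 x 10^-12
Q < Ksp, so no precipitate of PbF2 forms.

Q = 3.87e-12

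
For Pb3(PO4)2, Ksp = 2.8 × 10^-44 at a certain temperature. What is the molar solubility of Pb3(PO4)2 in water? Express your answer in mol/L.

s ≈ 7.6 × 10^-10 M

Pb3(PO4)2(s) <=> 3 Pb^2+ + 2 PO4^3-
Ksp = [Pb^2+]^3[PO4^3-]^2
With molar solubility s: [Pb^2+] = 3s, [PO4^3-] = 2s.
So Ksp = (3s)^3 × (2s)^2 = 108s^5
Solving, s = (2.8 × 10^-44/108)^(1/5) = 7.6 × 10^-10 M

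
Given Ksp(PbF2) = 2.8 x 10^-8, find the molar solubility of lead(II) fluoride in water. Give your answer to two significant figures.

s = 1.9 × 10^-3 M

PbF2(s) ⇌ Pb^2+(aq) + 2 F^-(aq)
Ksp = [Pb^2+][F^-]^2
Let s = molar solubility. Then [Pb^2+] = s and [F^-] = 2s.
Substituting: Ksp = s(2s)^2 = 4s^3
s^3 = 2.8 x 10^-8 / 4, so s = 1.9 x 10^-3 M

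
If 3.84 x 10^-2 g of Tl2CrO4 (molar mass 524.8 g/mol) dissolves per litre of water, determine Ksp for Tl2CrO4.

1.57 × 10^-12

Molar solubility s = (3.84 x 10^-2 g/L) / (524.8 g/mol) = 7.317 × 10^-5 M.
Tl2CrO4(s) ⇌ 2 Tl^+(aq) + CrO4^2-(aq)
With molar solubility s: [Tl^+] = 2s, [CrO4^2-] = s.
Ksp = [Tl^+]^2[CrO4^2-]
Ksp = (2s)^2s = 4s^3
With s = 7.317 × 10^-5: Ksp = 1.57 x 10^-12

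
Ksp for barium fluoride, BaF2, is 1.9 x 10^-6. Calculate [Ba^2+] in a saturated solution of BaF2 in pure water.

BaF2(s) ⇌ Ba^2+(aq) + 2 F^-(aq)
Ksp = [Ba^2+][F^-]^2
With molar solubility s: [Ba^2+] = s, [F^-] = 2s.
Substituting: Ksp = s(2s)^2 = 4s^3
s = (1.9 x 10^-6 / 4)^(1/3) = 7.80 × 10^-3 M
[Ba^2+] = s = 7.8 × 10^-3 M

[Ba^2+] = 7.8e-3 M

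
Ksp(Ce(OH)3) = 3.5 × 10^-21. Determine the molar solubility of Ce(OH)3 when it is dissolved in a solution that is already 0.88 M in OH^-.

Ce(OH)3(s) <=> Ce^3+ + 3 OH^-
Ksp = [Ce^3+][OH^-]^3
If s mol/L dissolves here, [Ce^3+] = s, [OH^-] = 0.88 + 3s ≈ 0.88 (Ksp is small, so little additional dissolves).
Ksp ≈ s × (0.88)^3
s = 5.1 x 10^-21 M
Check: 3s = 1.5 × 10^-20 ≪ 0.88, so the approximation is valid.

s ≈ 5.1e-21 M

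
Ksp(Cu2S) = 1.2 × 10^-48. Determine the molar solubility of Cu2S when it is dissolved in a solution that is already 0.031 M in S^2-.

Cu2S(s) ⇌ 2 Cu^+ + S^2-
Ksp = [Cu^+]^2[S^2-]
Let s be the molar solubility in this solution. [Cu^+] = 2s, [S^2-] = 0.031 + s ≈ 0.031 (since the S^2- already present dominates).
Ksp ≈ (2s)^2 × 0.031
s = 3.1 × 10^-24 M
Check: s = 3.1 × 10^-24 ≪ 0.031, so the approximation is valid.

s ≈ 3.1 × 10^-24 M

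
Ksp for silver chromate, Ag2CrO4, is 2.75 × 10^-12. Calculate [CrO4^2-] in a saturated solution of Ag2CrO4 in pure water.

[CrO4^2-] ≈ 8.83 x 10^-5 M

Ag2CrO4(s) ⇌ 2 Ag^+(aq) + CrO4^2-(aq)
Ksp = [Ag^+]^2[CrO4^2-]
With molar solubility s: [Ag^+] = 2s, [CrO4^2-] = s.
Substituting: Ksp = (2s)^2s = 4s^3
s = (2.75 × 10^-12 / 4)^(1/3) = 8.826 x 10^-5 M
[CrO4^2-] = s = 8.83 x 10^-5 M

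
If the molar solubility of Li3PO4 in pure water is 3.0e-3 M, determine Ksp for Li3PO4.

Li3PO4(s) ⇌ 3 Li^+ + PO4^3-
If s mol/L of Li3PO4 dissolves, [Li^+] = 3s and [PO4^3-] = s.
Ksp = [Li^+]^3[PO4^3-]
So Ksp = (3s)^3 × s = 27s^4
Ksp = 27 × (3.0 x 10^-3)^4 = 2.2 x 10^-9

Ksp ≈ 2.2e-9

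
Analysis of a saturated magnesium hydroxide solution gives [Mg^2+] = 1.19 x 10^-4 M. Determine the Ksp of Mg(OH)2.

Mg(OH)2(s) ⇌ Mg^2+ + 2 OH^-
Stoichiometry gives [OH^-] = (2/1)[Mg^2+] = 2.380 × 10^-4 M.
Ksp = [Mg^2+][OH^-]^2
Ksp = 1.19 x 10^-4 × (2.380 × 10^-4)^2 = 6.74 x 10^-12

6.74 × 10^-12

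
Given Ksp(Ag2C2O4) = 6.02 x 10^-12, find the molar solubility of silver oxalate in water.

1.15e-4 M

Ag2C2O4(s) <=> 2 Ag^+(aq) + C2O4^2-(aq)
Ksp = [Ag^+]^2[C2O4^2-]
If s mol/L of Ag2C2O4 dissolves, [Ag^+] = 2s and [C2O4^2-] = s.
So Ksp = (2s)^2 × s = 4s^3
s^3 = 6.02 x 10^-12 / 4, so s = 1.15 × 10^-4 M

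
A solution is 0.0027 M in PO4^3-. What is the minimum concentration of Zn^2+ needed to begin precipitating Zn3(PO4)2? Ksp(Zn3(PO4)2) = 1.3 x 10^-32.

[Zn^2+] ≈ 1.2e-9 M

Zn3(PO4)2(s) ⇌ 3 Zn^2+ + 2 PO4^3-
Ksp = [Zn^2+]^3[PO4^3-]^2
Precipitation begins when Q = Ksp. With [PO4^3-] = 0.0027 M:
1.3 x 10^-32 = (0.0027)^2 × [Zn^2+]^3
[Zn^2+] = (1.3 x 10^-32 / 7.29 × 10^-6)^(1/3) = 1.2 × 10^-9 M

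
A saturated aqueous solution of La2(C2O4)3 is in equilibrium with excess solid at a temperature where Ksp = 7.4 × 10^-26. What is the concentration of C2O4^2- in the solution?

La2(C2O4)3(s) ⇌ 2 La^3+(aq) + 3 C2O4^2-(aq)
Ksp = [La^3+]^2[C2O4^2-]^3
If s mol/L of La2(C2O4)3 dissolves, [La^3+] = 2s and [C2O4^2-] = 3s.
Ksp = (2s)^2(3s)^3 = 108s^5
s^5 = 7.4 × 10^-26 / 108, so s = 3.69 x 10^-6 M
[C2O4^2-] = 3s = 1.1 × 10^-5 M

[C2O4^2-] ≈ 1.1e-5 M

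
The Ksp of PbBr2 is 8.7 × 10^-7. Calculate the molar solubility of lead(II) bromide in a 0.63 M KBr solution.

PbBr2(s) <=> Pb^2+ + 2 Br^-
Ksp = [Pb^2+][Br^-]^2
Let s = moles of PbBr2 that dissolve per litre. [Pb^2+] = s, [Br^-] = 0.63 + 2s ≈ 0.63 (common-ion effect: Br^- is already 0.63 M).
Ksp ≈ s × (0.63)^2
s = 2.2 × 10^-6 M
Check: 2s = 4.4 × 10^-6 ≪ 0.63, so the approximation is valid.

s = 2.2 x 10^-6 M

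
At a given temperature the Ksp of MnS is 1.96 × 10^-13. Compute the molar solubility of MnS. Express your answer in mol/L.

MnS(s) <=> Mn^2+(aq) + S^2-(aq)
Ksp = [Mn^2+][S^2-]
If s mol/L of MnS dissolves, [Mn^2+] = s and [S^2-] = s.
Ksp = s^2
s = √(1.96 × 10^-13) = 4.43 × 10^-7 M

s ≈ 4.43 × 10^-7 M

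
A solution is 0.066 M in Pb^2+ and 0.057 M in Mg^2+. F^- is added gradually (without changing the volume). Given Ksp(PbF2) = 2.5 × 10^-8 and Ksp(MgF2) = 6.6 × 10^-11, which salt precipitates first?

Precipitation of each salt starts when its ion product equals its Ksp.
For PbF2: 2.5 × 10^-8 = 0.066 × [F^-]^2  ⇒  [F^-] = 6.2 × 10^-4 M.
For MgF2: 6.6 × 10^-11 = 0.057 × [F^-]^2  ⇒  [F^-] = 3.4 × 10^-5 M.
The salt with the lower threshold [F^-] precipitates first: MgF2.

MgF2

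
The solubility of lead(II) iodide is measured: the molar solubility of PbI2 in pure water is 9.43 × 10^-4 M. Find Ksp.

Ksp ≈ 3.35e-9

PbI2(s) ⇌ Pb^2+(aq) + 2 I^-(aq)
Let s = molar solubility. Then [Pb^2+] = s and [I^-] = 2s.
Ksp = [Pb^2+][I^-]^2
Substituting: Ksp = s(2s)^2 = 4s^3
Ksp = 4 × (9.43 x 10^-4)^3 = 3.35 × 10^-9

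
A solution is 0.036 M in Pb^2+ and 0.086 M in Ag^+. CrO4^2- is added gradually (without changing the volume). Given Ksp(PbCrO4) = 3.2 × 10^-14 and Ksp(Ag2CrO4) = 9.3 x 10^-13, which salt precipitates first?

Precipitation of each salt starts when its ion product equals its Ksp.
For PbCrO4: 3.2 × 10^-14 = 0.036 × [CrO4^2-]  ⇒  [CrO4^2-] = 8.9 x 10^-13 M.
For Ag2CrO4: 9.3 x 10^-13 = (0.086)^2 × [CrO4^2-]  ⇒  [CrO4^2-] = 1.3 x 10^-10 M.
The salt with the lower threshold [CrO4^2-] precipitates first: PbCrO4.

PbCrO4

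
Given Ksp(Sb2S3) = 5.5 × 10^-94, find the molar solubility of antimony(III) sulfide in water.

s ≈ 8.7 x 10^-20 M

Sb2S3(s) ⇌ 2 Sb^3+ + 3 S^2-
Ksp = [Sb^3+]^2[S^2-]^3
Let s = molar solubility. Then [Sb^3+] = 2s and [S^2-] = 3s.
So Ksp = (2s)^2 × (3s)^3 = 108s^5
s^5 = 5.5 × 10^-94 / 108, so s = 8.7 × 10^-20 M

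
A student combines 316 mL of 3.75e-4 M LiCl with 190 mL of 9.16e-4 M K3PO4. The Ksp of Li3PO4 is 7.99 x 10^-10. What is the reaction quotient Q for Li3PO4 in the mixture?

Total volume = 316 + 190 = 506 mL.
[Li^+] = 3.75 × 10^-4 × (316/506) = 2.342 × 10^-4 M
[PO4^3-] = 9.16 × 10^-4 × (190/506) = 3.440 × 10^-4 M
Li3PO4(s) ⇌ 3 Li^+(aq) + PO4^3-(aq), so Q = [Li^+]^3[PO4^3-]
Q = (2.342 × 10^-4)^3(3.440 x 10^-4) = 4.42 × 10^-15
Q < Ksp, so no precipitate of Li3PO4 forms.

Q = 4.42 x 10^-15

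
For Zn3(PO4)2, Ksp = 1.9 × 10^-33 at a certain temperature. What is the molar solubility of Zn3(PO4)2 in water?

Zn3(PO4)2(s) <=> 3 Zn^2+(aq) + 2 PO4^3-(aq)
Ksp = [Zn^2+]^3[PO4^3-]^2
If s mol/L of Zn3(PO4)2 dissolves, [Zn^2+] = 3s and [PO4^3-] = 2s.
Substituting: Ksp = (3s)^3(2s)^2 = 108s^5
Solving, s = (1.9 × 10^-33/108)^(1/5) = 1.1 × 10^-7 M

s = 1.1 × 10^-7 M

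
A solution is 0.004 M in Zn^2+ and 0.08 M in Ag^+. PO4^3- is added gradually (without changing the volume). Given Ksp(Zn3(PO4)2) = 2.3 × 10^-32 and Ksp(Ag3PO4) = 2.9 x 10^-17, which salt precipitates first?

Precipitation of each salt starts when its ion product equals its Ksp.
For Zn3(PO4)2: 2.3 × 10^-32 = (0.004)^3 × [PO4^3-]^2  ⇒  [PO4^3-] = 6.0 × 10^-13 M.
For Ag3PO4: 2.9 x 10^-17 = (0.08)^3 × [PO4^3-]  ⇒  [PO4^3-] = 5.7 x 10^-14 M.
The salt with the lower threshold [PO4^3-] precipitates first: Ag3PO4.

Ag3PO4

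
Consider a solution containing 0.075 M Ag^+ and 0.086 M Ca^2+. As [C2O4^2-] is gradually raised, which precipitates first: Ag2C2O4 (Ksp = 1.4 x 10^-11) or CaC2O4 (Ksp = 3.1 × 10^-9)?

Each salt begins to precipitate when Q = Ksp, i.e. when [C2O4^2-] reaches its threshold.
For Ag2C2O4: 1.4 x 10^-11 = (0.075)^2 × [C2O4^2-]  ⇒  [C2O4^2-] = 2.5 × 10^-9 M.
For CaC2O4: 3.1 × 10^-9 = 0.086 × [C2O4^2-]  ⇒  [C2O4^2-] = 3.6 × 10^-8 M.
The salt with the lower threshold [C2O4^2-] precipitates first: Ag2C2O4.

Ag2C2O4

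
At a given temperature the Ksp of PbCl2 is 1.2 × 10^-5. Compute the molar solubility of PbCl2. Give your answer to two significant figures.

PbCl2(s) ⇌ Pb^2+ + 2 Cl^-
Ksp = [Pb^2+][Cl^-]^2
If s mol/L of PbCl2 dissolves, [Pb^2+] = s and [Cl^-] = 2s.
Substituting: Ksp = s(2s)^2 = 4s^3
s^3 = 1.2 × 10^-5 / 4, so s = 1.4 × 10^-2 M

1.4 x 10^-2 M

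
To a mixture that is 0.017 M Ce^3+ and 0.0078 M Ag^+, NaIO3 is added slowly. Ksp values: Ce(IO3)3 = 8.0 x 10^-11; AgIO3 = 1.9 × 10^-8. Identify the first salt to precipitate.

AgIO3

Each salt begins to precipitate when Q = Ksp, i.e. when [IO3^-] reaches its threshold.
For Ce(IO3)3: 8.0 x 10^-11 = 0.017 × [IO3^-]^3  ⇒  [IO3^-] = 1.7 x 10^-3 M.
For AgIO3: 1.9 × 10^-8 = 0.0078 × [IO3^-]  ⇒  [IO3^-] = 2.4 × 10^-6 M.
The salt with the lower threshold [IO3^-] precipitates first: AgIO3.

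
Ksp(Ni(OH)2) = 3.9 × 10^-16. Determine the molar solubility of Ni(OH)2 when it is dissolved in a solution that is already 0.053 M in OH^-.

1.4 x 10^-13 M

Ni(OH)2(s) <=> Ni^2+(aq) + 2 OH^-(aq)
Ksp = [Ni^2+][OH^-]^2
Let s = moles of Ni(OH)2 that dissolve per litre. [Ni^2+] = s, [OH^-] = 0.053 + 2s ≈ 0.053 (since the OH^- already present dominates).
Ksp ≈ s × (0.053)^2
s = 1.4 × 10^-13 M
Check: 2s = 2.8 × 10^-13 ≪ 0.053, so the approximation is valid.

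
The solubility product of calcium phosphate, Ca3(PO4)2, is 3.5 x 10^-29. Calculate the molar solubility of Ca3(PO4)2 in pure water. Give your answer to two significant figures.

Ca3(PO4)2(s) ⇌ 3 Ca^2+ + 2 PO4^3-
Ksp = [Ca^2+]^3[PO4^3-]^2
Let s = molar solubility. Then [Ca^2+] = 3s and [PO4^3-] = 2s.
Substituting: Ksp = (3s)^3(2s)^2 = 108s^5
s = (3.5 x 10^-29 / 108)^(1/5) = 8.0 × 10^-7 M

8.0 x 10^-7 M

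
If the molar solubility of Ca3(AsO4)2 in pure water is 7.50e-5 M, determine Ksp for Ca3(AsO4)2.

Ksp = 2.56 x 10^-19

Ca3(AsO4)2(s) <=> 3 Ca^2+(aq) + 2 AsO4^3-(aq)
Let s = molar solubility. Then [Ca^2+] = 3s and [AsO4^3-] = 2s.
Ksp = [Ca^2+]^3[AsO4^3-]^2
Ksp = (3s)^3(2s)^2 = 108s^5
Ksp = 108 × (7.50 × 10^-5)^5 = 2.56 × 10^-19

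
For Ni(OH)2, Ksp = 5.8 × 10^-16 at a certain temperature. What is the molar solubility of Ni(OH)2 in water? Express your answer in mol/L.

Ni(OH)2(s) ⇌ Ni^2+(aq) + 2 OH^-(aq)
Ksp = [Ni^2+][OH^-]^2
Let s = molar solubility. Then [Ni^2+] = s and [OH^-] = 2s.
So Ksp = s × (2s)^2 = 4s^3
Solving, s = (5.8 × 10^-16/4)^(1/3) = 5.3 × 10^-6 M

5.3 × 10^-6 M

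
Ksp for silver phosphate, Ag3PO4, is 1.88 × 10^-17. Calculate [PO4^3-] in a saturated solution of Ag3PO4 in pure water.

2.89 × 10^-5 M

Ag3PO4(s) ⇌ 3 Ag^+(aq) + PO4^3-(aq)
Ksp = [Ag^+]^3[PO4^3-]
With molar solubility s: [Ag^+] = 3s, [PO4^3-] = s.
So Ksp = (3s)^3 × s = 27s^4
Solving, s = (1.88 × 10^-17/27)^(1/4) = 2.889 × 10^-5 M
[PO4^3-] = s = 2.89 x 10^-5 M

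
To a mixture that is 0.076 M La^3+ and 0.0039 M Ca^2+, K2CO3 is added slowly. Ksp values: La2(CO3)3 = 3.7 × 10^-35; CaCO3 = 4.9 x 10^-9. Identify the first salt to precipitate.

La2(CO3)3

Each salt begins to precipitate when Q = Ksp, i.e. when [CO3^2-] reaches its threshold.
For La2(CO3)3: 3.7 × 10^-35 = (0.076)^2 × [CO3^2-]^3  ⇒  [CO3^2-] = 1.9 × 10^-11 M.
For CaCO3: 4.9 x 10^-9 = 0.0039 × [CO3^2-]  ⇒  [CO3^2-] = 1.3 × 10^-6 M.
The salt with the lower threshold [CO3^2-] precipitates first: La2(CO3)3.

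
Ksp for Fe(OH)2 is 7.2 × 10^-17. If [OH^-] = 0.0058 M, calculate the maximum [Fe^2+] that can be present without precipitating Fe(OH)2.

Fe(OH)2(s) ⇌ Fe^2+(aq) + 2 OH^-(aq)
Ksp = [Fe^2+][OH^-]^2
Precipitation begins when Q = Ksp. With [OH^-] = 0.0058 M:
7.2 × 10^-17 = (0.0058)^2 × [Fe^2+]
[Fe^2+] = (7.2 × 10^-17 / 3.36 x 10^-5) = 2.1 × 10^-12 M

[Fe^2+] = 2.1e-12 M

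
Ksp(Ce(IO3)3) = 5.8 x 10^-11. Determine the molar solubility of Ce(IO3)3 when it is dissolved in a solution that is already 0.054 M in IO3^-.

s = 3.7e-7 M

Ce(IO3)3(s) ⇌ Ce^3+ + 3 IO3^-
Ksp = [Ce^3+][IO3^-]^3
If s mol/L dissolves here, [Ce^3+] = s, [IO3^-] = 0.054 + 3s ≈ 0.054 (Ksp is small, so little additional dissolves).
Ksp ≈ s × (0.054)^3
s = 3.7 × 10^-7 M
Check: 3s = 1.1 × 10^-6 ≪ 0.054, so the approximation is valid.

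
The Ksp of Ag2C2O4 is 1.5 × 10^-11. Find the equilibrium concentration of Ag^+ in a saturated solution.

Ag2C2O4(s) ⇌ 2 Ag^+ + C2O4^2-
Ksp = [Ag^+]^2[C2O4^2-]
If s mol/L of Ag2C2O4 dissolves, [Ag^+] = 2s and [C2O4^2-] = s.
Ksp = (2s)^2s = 4s^3
s^3 = 1.5 × 10^-11 / 4, so s = 1.55 × 10^-4 M
[Ag^+] = 2s = 3.1 × 10^-4 M

3.1e-4 M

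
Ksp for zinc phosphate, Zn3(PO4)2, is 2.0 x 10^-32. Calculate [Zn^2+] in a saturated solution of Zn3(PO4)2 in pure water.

5.4 × 10^-7 M

Zn3(PO4)2(s) <=> 3 Zn^2+ + 2 PO4^3-
Ksp = [Zn^2+]^3[PO4^3-]^2
With molar solubility s: [Zn^2+] = 3s, [PO4^3-] = 2s.
Ksp = (3s)^3(2s)^2 = 108s^5
s^5 = 2.0 x 10^-32 / 108, so s = 1.79 × 10^-7 M
[Zn^2+] = 3s = 5.4 × 10^-7 M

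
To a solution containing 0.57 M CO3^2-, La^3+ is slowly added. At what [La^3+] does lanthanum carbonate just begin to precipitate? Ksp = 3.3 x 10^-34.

4.2 x 10^-17 M

La2(CO3)3(s) ⇌ 2 La^3+ + 3 CO3^2-
Ksp = [La^3+]^2[CO3^2-]^3
Precipitation begins when Q = Ksp. With [CO3^2-] = 0.57 M:
3.3 x 10^-34 = (0.57)^3 × [La^3+]^2
[La^3+] = (3.3 x 10^-34 / 1.85 × 10^-1)^(1/2) = 4.2 × 10^-17 M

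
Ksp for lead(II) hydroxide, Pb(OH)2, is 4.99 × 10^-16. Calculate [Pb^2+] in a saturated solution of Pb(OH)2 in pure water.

[Pb^2+] ≈ 5.00 × 10^-6 M

Pb(OH)2(s) ⇌ Pb^2+ + 2 OH^-
Ksp = [Pb^2+][OH^-]^2
For each mole of Pb(OH)2 that dissolves: [Pb^2+] = s, [OH^-] = 2s.
So Ksp = s × (2s)^2 = 4s^3
s^3 = 4.99 × 10^-16 / 4, so s = 4.997 × 10^-6 M
[Pb^2+] = s = 5.00 × 10^-6 M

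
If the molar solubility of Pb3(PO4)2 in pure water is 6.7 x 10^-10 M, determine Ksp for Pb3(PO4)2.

Pb3(PO4)2(s) ⇌ 3 Pb^2+ + 2 PO4^3-
If s mol/L of Pb3(PO4)2 dissolves, [Pb^2+] = 3s and [PO4^3-] = 2s.
Ksp = [Pb^2+]^3[PO4^3-]^2
Substituting: Ksp = (3s)^3(2s)^2 = 108s^5
With s = 6.7 × 10^-10: Ksp = 1.5 × 10^-44

1.5 x 10^-44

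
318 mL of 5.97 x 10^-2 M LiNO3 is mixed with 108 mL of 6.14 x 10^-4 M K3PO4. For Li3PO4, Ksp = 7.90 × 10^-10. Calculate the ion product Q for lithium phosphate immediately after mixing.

Total volume = 318 + 108 = 426 mL.
[Li^+] = 5.97 x 10^-2 × (318/426) = 4.456 × 10^-2 M
[PO4^3-] = 6.14 × 10^-4 × (108/426) = 1.557 × 10^-4 M
Li3PO4(s) <=> 3 Li^+ + PO4^3-, so Q = [Li^+]^3[PO4^3-]
Q = (4.456 × 10^-2)^3(1.557 × 10^-4) = 1.38 x 10^-8
Q > Ksp, so Li3PO4 will precipitate.

Q = 1.38e-8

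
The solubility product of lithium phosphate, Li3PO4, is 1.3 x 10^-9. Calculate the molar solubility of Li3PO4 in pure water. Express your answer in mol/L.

s ≈ 2.6 × 10^-3 M

Li3PO4(s) ⇌ 3 Li^+(aq) + PO4^3-(aq)
Ksp = [Li^+]^3[PO4^3-]
Let s = molar solubility. Then [Li^+] = 3s and [PO4^3-] = s.
Substituting: Ksp = (3s)^3s = 27s^4
Solving, s = (1.3 x 10^-9/27)^(1/4) = 2.6 x 10^-3 M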